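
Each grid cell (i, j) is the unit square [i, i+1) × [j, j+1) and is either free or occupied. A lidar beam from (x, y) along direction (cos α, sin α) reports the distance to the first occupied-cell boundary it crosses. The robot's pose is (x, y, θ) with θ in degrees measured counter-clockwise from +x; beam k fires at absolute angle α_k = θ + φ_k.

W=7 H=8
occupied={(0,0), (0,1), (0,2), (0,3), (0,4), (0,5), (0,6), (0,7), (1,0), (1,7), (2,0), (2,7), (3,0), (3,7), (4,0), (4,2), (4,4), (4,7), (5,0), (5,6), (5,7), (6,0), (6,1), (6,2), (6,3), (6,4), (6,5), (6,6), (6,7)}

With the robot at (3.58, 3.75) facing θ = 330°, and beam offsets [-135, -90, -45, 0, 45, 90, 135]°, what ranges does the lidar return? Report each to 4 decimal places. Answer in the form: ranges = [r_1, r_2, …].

beam 1: φ=-135°, α=195°
  d=(-0.9659,-0.2588)  start (3,3)  tX=0.6005 tY=2.8978  stride 1/|dx|=1.0353 1/|dy|=3.8637
    cross x-line → (2,3), t=0.6005
    cross x-line → (1,3), t=1.6357
    cross x-line → (0,3), t=2.6710 (wall)
  → r_1 = 2.6710
beam 2: φ=-90°, α=240°
  d=(-0.5000,-0.8660)  start (3,3)  tX=1.1600 tY=0.8660  stride 1/|dx|=2.0000 1/|dy|=1.1547
    cross y-line → (3,2), t=0.8660
    cross x-line → (2,2), t=1.1600
    cross y-line → (2,1), t=2.0207
    cross x-line → (1,1), t=3.1600
    cross y-line → (1,0), t=3.1754 (wall)
  → r_2 = 3.1754
beam 3: φ=-45°, α=285°
  d=(0.2588,-0.9659)  start (3,3)  tX=1.6228 tY=0.7765  stride 1/|dx|=3.8637 1/|dy|=1.0353
    cross y-line → (3,2), t=0.7765
    cross x-line → (4,2), t=1.6228 (wall)
  → r_3 = 1.6228
beam 4: φ=0°, α=330°
  d=(0.8660,-0.5000)  start (3,3)  tX=0.4850 tY=1.5000  stride 1/|dx|=1.1547 1/|dy|=2.0000
    cross x-line → (4,3), t=0.4850
    cross y-line → (4,2), t=1.5000 (wall)
  → r_4 = 1.5000
beam 5: φ=45°, α=15°
  d=(0.9659,0.2588)  start (3,3)  tX=0.4348 tY=0.9659  stride 1/|dx|=1.0353 1/|dy|=3.8637
    cross x-line → (4,3), t=0.4348
    cross y-line → (4,4), t=0.9659 (wall)
  → r_5 = 0.9659
beam 6: φ=90°, α=60°
  d=(0.5000,0.8660)  start (3,3)  tX=0.8400 tY=0.2887  stride 1/|dx|=2.0000 1/|dy|=1.1547
    cross y-line → (3,4), t=0.2887
    cross x-line → (4,4), t=0.8400 (wall)
  → r_6 = 0.8400
beam 7: φ=135°, α=105°
  d=(-0.2588,0.9659)  start (3,3)  tX=2.2409 tY=0.2588  stride 1/|dx|=3.8637 1/|dy|=1.0353
    cross y-line → (3,4), t=0.2588
    cross y-line → (3,5), t=1.2941
    cross x-line → (2,5), t=2.2409
    cross y-line → (2,6), t=2.3294
    cross y-line → (2,7), t=3.3646 (wall)
  → r_7 = 3.3646

ranges = [2.6710, 3.1754, 1.6228, 1.5000, 0.9659, 0.8400, 3.3646]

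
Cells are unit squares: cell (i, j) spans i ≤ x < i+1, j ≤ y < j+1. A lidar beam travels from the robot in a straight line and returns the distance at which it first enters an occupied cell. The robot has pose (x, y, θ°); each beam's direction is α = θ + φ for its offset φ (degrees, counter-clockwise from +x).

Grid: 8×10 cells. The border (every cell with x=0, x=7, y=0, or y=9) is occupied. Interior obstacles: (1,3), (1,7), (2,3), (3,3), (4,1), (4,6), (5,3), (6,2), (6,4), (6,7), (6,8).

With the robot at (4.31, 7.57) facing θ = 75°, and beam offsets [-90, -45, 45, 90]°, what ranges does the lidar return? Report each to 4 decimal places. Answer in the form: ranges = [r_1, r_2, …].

ranges = [1.7496, 1.9514, 1.6512, 3.4268]

beam 1: φ=-90°, α=345°
  cosα=0.9659 sinα=-0.2588 | (4,7) | tMaxX 0.7143 tMaxY 2.2023 | tΔX 1.0353 tΔY 3.8637
    t=0.7143 [x] (5,7)
    t=1.7496 [x] (6,7) — stop
  → r_1 = 1.7496
beam 2: φ=-45°, α=30°
  cosα=0.8660 sinα=0.5000 | (4,7) | tMaxX 0.7967 tMaxY 0.8600 | tΔX 1.1547 tΔY 2.0000
    t=0.7967 [x] (5,7)
    t=0.8600 [y] (5,8)
    t=1.9514 [x] (6,8) — stop
  → r_2 = 1.9514
beam 3: φ=45°, α=120°
  cosα=-0.5000 sinα=0.8660 | (4,7) | tMaxX 0.6200 tMaxY 0.4965 | tΔX 2.0000 tΔY 1.1547
    t=0.4965 [y] (4,8)
    t=0.6200 [x] (3,8)
    t=1.6512 [y] (3,9) — stop
  → r_3 = 1.6512
beam 4: φ=90°, α=165°
  cosα=-0.9659 sinα=0.2588 | (4,7) | tMaxX 0.3209 tMaxY 1.6614 | tΔX 1.0353 tΔY 3.8637
    t=0.3209 [x] (3,7)
    t=1.3562 [x] (2,7)
    t=1.6614 [y] (2,8)
    t=2.3915 [x] (1,8)
    t=3.4268 [x] (0,8) — stop
  → r_4 = 3.4268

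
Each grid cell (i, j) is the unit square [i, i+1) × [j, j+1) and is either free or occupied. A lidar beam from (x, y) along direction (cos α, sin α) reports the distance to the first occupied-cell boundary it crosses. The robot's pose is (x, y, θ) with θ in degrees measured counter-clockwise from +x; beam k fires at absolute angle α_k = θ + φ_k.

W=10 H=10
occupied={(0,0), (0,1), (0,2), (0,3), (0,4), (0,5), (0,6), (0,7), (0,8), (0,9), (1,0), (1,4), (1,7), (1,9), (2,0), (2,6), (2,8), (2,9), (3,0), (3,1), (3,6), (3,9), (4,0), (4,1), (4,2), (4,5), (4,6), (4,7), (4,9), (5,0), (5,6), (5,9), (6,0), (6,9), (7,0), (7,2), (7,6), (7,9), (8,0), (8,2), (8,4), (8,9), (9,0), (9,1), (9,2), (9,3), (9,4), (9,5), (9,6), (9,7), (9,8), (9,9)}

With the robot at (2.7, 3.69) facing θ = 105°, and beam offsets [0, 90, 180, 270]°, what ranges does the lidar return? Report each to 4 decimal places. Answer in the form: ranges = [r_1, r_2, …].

ranges = [2.3915, 1.7600, 1.7496, 6.5222]

beam 1: φ=0°, α=105°
  dir = (cos 105°, sin 105°) = (-0.2588, 0.9659); from cell (2,3)
  next x-line at t=2.7046, next y-line at t=0.3209; Δt_x=3.8637, Δt_y=1.0353
    y: enter (2,4) at t=0.3209
    y: enter (2,5) at t=1.3562
    y: enter (2,6) at t=2.3915 ← occupied
  → r_1 = 2.3915
beam 2: φ=90°, α=195°
  dir = (cos 195°, sin 195°) = (-0.9659, -0.2588); from cell (2,3)
  next x-line at t=0.7247, next y-line at t=2.6660; Δt_x=1.0353, Δt_y=3.8637
    x: enter (1,3) at t=0.7247
    x: enter (0,3) at t=1.7600 ← occupied
  → r_2 = 1.7600
beam 3: φ=180°, α=285°
  dir = (cos 285°, sin 285°) = (0.2588, -0.9659); from cell (2,3)
  next x-line at t=1.1591, next y-line at t=0.7143; Δt_x=3.8637, Δt_y=1.0353
    y: enter (2,2) at t=0.7143
    x: enter (3,2) at t=1.1591
    y: enter (3,1) at t=1.7496 ← occupied
  → r_3 = 1.7496
beam 4: φ=270°, α=15°
  dir = (cos 15°, sin 15°) = (0.9659, 0.2588); from cell (2,3)
  next x-line at t=0.3106, next y-line at t=1.1977; Δt_x=1.0353, Δt_y=3.8637
    x: enter (3,3) at t=0.3106
    y: enter (3,4) at t=1.1977
    x: enter (4,4) at t=1.3459
    x: enter (5,4) at t=2.3811
    x: enter (6,4) at t=3.4164
    x: enter (7,4) at t=4.4517
    y: enter (7,5) at t=5.0615
    x: enter (8,5) at t=5.4870
    x: enter (9,5) at t=6.5222 ← occupied
  → r_4 = 6.5222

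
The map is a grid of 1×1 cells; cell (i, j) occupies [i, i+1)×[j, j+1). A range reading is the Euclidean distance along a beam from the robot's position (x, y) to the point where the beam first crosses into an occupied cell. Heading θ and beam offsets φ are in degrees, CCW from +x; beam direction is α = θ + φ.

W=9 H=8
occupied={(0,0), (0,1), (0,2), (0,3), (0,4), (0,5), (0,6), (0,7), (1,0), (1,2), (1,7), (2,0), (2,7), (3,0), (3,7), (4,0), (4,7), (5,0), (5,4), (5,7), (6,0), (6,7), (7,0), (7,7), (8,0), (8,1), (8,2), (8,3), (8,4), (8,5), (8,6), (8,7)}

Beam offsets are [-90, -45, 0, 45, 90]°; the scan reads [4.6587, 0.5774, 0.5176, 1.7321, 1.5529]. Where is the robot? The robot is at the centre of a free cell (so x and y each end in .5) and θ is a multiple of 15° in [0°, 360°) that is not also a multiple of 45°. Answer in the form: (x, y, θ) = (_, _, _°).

(x, y, θ) = (2.5, 2.5, 195°)

Enumerate (i+0.5, j+0.5, θ) over the 40 free cells and 16 admissible headings. For each, cast all 5 beams and compare to the given ranges.
  (6.5, 4.5, 330°): beam 1 = 4.0415 ≠ 4.6587 ✗
  (3.5, 3.5, 210°): beam 1 = 4.0415 ≠ 4.6587 ✗
  (5.5, 5.5, 60°): beam 1 = 2.8868 ≠ 4.6587 ✗
  (2.5, 3.5, 105°): beam 1 = 2.5882 ≠ 4.6587 ✗
  …
  (2.5, 2.5, 195°): r_1=4.6587, r_2=0.5774, r_3=0.5176, r_4=1.7321, r_5=1.5529 — all match ✓
No second candidate reproduces the full scan.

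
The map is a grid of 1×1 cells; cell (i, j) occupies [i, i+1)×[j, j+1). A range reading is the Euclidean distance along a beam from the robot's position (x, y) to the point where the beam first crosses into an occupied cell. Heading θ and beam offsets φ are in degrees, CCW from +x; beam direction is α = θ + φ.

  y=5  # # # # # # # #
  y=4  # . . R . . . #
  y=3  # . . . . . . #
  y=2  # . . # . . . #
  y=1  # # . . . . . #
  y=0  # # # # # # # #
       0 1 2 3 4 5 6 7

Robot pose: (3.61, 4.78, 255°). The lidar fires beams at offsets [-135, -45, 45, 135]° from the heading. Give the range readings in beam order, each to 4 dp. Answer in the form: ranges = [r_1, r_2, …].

beam 1: φ=-135°, α=120°
  cosα=-0.5000 sinα=0.8660 | (3,4) | tMaxX 1.2200 tMaxY 0.2540 | tΔX 2.0000 tΔY 1.1547
    t=0.2540 [y] (3,5) — stop
  → r_1 = 0.2540
beam 2: φ=-45°, α=210°
  cosα=-0.8660 sinα=-0.5000 | (3,4) | tMaxX 0.7044 tMaxY 1.5600 | tΔX 1.1547 tΔY 2.0000
    t=0.7044 [x] (2,4)
    t=1.5600 [y] (2,3)
    t=1.8591 [x] (1,3)
    t=3.0138 [x] (0,3) — stop
  → r_2 = 3.0138
beam 3: φ=45°, α=300°
  cosα=0.5000 sinα=-0.8660 | (3,4) | tMaxX 0.7800 tMaxY 0.9007 | tΔX 2.0000 tΔY 1.1547
    t=0.7800 [x] (4,4)
    t=0.9007 [y] (4,3)
    t=2.0554 [y] (4,2)
    t=2.7800 [x] (5,2)
    t=3.2101 [y] (5,1)
    t=4.3648 [y] (5,0) — stop
  → r_3 = 4.3648
beam 4: φ=135°, α=30°
  cosα=0.8660 sinα=0.5000 | (3,4) | tMaxX 0.4503 tMaxY 0.4400 | tΔX 1.1547 tΔY 2.0000
    t=0.4400 [y] (3,5) — stop
  → r_4 = 0.4400

ranges = [0.2540, 3.0138, 4.3648, 0.4400]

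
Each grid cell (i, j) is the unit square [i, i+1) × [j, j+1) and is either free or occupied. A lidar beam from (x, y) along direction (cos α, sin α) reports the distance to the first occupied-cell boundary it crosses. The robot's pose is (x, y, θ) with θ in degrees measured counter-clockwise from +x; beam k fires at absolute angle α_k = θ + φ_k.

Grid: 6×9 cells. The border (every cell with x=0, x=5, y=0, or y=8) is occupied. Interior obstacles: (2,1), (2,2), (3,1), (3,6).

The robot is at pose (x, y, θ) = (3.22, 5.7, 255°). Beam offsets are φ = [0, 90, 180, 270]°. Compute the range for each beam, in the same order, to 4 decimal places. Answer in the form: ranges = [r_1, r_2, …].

ranges = [2.7952, 1.8428, 0.3106, 2.2983]

beam 1: φ=0°, α=255°
  direction (-0.2588, -0.9659); cell (3,5); t to first gridline: x 0.8500, y 0.7247 (then +3.8637 / +1.0353)
    (3,4) via y @ 0.7247
    (2,4) via x @ 0.8500
    (2,3) via y @ 1.7600
    (2,2) via y @ 2.7952  # hit
  → r_1 = 2.7952
beam 2: φ=90°, α=345°
  direction (0.9659, -0.2588); cell (3,5); t to first gridline: x 0.8075, y 2.7046 (then +1.0353 / +3.8637)
    (4,5) via x @ 0.8075
    (5,5) via x @ 1.8428  # hit
  → r_2 = 1.8428
beam 3: φ=180°, α=75°
  direction (0.2588, 0.9659); cell (3,5); t to first gridline: x 3.0137, y 0.3106 (then +3.8637 / +1.0353)
    (3,6) via y @ 0.3106  # hit
  → r_3 = 0.3106
beam 4: φ=270°, α=165°
  direction (-0.9659, 0.2588); cell (3,5); t to first gridline: x 0.2278, y 1.1591 (then +1.0353 / +3.8637)
    (2,5) via x @ 0.2278
    (2,6) via y @ 1.1591
    (1,6) via x @ 1.2630
    (0,6) via x @ 2.2983  # hit
  → r_4 = 2.2983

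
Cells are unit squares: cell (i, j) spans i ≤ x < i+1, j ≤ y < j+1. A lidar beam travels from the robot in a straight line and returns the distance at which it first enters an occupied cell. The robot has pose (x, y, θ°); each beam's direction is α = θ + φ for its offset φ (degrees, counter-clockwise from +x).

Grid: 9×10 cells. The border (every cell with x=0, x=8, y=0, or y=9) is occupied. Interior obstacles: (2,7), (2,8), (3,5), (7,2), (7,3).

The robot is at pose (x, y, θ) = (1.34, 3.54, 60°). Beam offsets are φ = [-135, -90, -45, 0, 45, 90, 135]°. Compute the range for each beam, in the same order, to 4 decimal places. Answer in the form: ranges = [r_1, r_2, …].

ranges = [2.6296, 5.0800, 6.8949, 6.3047, 1.3137, 0.3926, 0.3520]

beam 1: φ=-135°, α=285°
  cosα=0.2588 sinα=-0.9659 | (1,3) | tMaxX 2.5500 tMaxY 0.5590 | tΔX 3.8637 tΔY 1.0353
    t=0.5590 [y] (1,2)
    t=1.5943 [y] (1,1)
    t=2.5500 [x] (2,1)
    t=2.6296 [y] (2,0) — stop
  → r_1 = 2.6296
beam 2: φ=-90°, α=330°
  cosα=0.8660 sinα=-0.5000 | (1,3) | tMaxX 0.7621 tMaxY 1.0800 | tΔX 1.1547 tΔY 2.0000
    t=0.7621 [x] (2,3)
    t=1.0800 [y] (2,2)
    t=1.9168 [x] (3,2)
    t=3.0715 [x] (4,2)
    t=3.0800 [y] (4,1)
    t=4.2262 [x] (5,1)
    t=5.0800 [y] (5,0) — stop
  → r_2 = 5.0800
beam 3: φ=-45°, α=15°
  cosα=0.9659 sinα=0.2588 | (1,3) | tMaxX 0.6833 tMaxY 1.7773 | tΔX 1.0353 tΔY 3.8637
    t=0.6833 [x] (2,3)
    t=1.7186 [x] (3,3)
    t=1.7773 [y] (3,4)
    t=2.7538 [x] (4,4)
    t=3.7891 [x] (5,4)
    t=4.8244 [x] (6,4)
    t=5.6410 [y] (6,5)
    t=5.8597 [x] (7,5)
    t=6.8949 [x] (8,5) — stop
  → r_3 = 6.8949
beam 4: φ=0°, α=60°
  cosα=0.5000 sinα=0.8660 | (1,3) | tMaxX 1.3200 tMaxY 0.5312 | tΔX 2.0000 tΔY 1.1547
    t=0.5312 [y] (1,4)
    t=1.3200 [x] (2,4)
    t=1.6859 [y] (2,5)
    t=2.8406 [y] (2,6)
    t=3.3200 [x] (3,6)
    t=3.9953 [y] (3,7)
    t=5.1500 [y] (3,8)
    t=5.3200 [x] (4,8)
    t=6.3047 [y] (4,9) — stop
  → r_4 = 6.3047
beam 5: φ=45°, α=105°
  cosα=-0.2588 sinα=0.9659 | (1,3) | tMaxX 1.3137 tMaxY 0.4762 | tΔX 3.8637 tΔY 1.0353
    t=0.4762 [y] (1,4)
    t=1.3137 [x] (0,4) — stop
  → r_5 = 1.3137
beam 6: φ=90°, α=150°
  cosα=-0.8660 sinα=0.5000 | (1,3) | tMaxX 0.3926 tMaxY 0.9200 | tΔX 1.1547 tΔY 2.0000
    t=0.3926 [x] (0,3) — stop
  → r_6 = 0.3926
beam 7: φ=135°, α=195°
  cosα=-0.9659 sinα=-0.2588 | (1,3) | tMaxX 0.3520 tMaxY 2.0864 | tΔX 1.0353 tΔY 3.8637
    t=0.3520 [x] (0,3) — stop
  → r_7 = 0.3520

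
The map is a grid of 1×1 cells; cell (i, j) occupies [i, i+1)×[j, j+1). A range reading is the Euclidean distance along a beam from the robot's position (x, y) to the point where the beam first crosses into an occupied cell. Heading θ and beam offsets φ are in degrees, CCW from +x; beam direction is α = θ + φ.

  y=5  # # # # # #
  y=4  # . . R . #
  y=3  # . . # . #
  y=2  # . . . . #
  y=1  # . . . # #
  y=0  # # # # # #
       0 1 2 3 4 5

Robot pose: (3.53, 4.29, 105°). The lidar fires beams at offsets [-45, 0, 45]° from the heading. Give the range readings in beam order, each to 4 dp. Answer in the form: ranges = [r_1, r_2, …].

ranges = [0.8198, 0.7350, 1.4200]

beam 1: φ=-45°, α=60°
  direction (0.5000, 0.8660); cell (3,4); t to first gridline: x 0.9400, y 0.8198 (then +2.0000 / +1.1547)
    (3,5) via y @ 0.8198  # hit
  → r_1 = 0.8198
beam 2: φ=0°, α=105°
  direction (-0.2588, 0.9659); cell (3,4); t to first gridline: x 2.0478, y 0.7350 (then +3.8637 / +1.0353)
    (3,5) via y @ 0.7350  # hit
  → r_2 = 0.7350
beam 3: φ=45°, α=150°
  direction (-0.8660, 0.5000); cell (3,4); t to first gridline: x 0.6120, y 1.4200 (then +1.1547 / +2.0000)
    (2,4) via x @ 0.6120
    (2,5) via y @ 1.4200  # hit
  → r_3 = 1.4200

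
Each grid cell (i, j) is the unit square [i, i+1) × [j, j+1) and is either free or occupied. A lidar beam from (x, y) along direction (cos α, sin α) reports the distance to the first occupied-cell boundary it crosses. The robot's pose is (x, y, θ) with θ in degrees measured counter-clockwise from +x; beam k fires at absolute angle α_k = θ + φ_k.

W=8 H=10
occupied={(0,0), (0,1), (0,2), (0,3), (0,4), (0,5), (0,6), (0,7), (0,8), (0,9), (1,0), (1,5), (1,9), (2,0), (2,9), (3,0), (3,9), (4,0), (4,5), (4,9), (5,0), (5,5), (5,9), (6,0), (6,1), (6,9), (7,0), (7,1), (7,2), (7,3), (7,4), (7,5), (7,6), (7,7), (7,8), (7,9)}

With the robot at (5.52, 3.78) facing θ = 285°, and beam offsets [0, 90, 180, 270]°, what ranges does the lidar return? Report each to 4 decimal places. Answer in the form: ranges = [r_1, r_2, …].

ranges = [1.8546, 1.5322, 1.2630, 4.6794]

beam 1: φ=0°, α=285°
  dir = (cos 285°, sin 285°) = (0.2588, -0.9659); from cell (5,3)
  next x-line at t=1.8546, next y-line at t=0.8075; Δt_x=3.8637, Δt_y=1.0353
    y: enter (5,2) at t=0.8075
    y: enter (5,1) at t=1.8428
    x: enter (6,1) at t=1.8546 ← occupied
  → r_1 = 1.8546
beam 2: φ=90°, α=15°
  dir = (cos 15°, sin 15°) = (0.9659, 0.2588); from cell (5,3)
  next x-line at t=0.4969, next y-line at t=0.8500; Δt_x=1.0353, Δt_y=3.8637
    x: enter (6,3) at t=0.4969
    y: enter (6,4) at t=0.8500
    x: enter (7,4) at t=1.5322 ← occupied
  → r_2 = 1.5322
beam 3: φ=180°, α=105°
  dir = (cos 105°, sin 105°) = (-0.2588, 0.9659); from cell (5,3)
  next x-line at t=2.0091, next y-line at t=0.2278; Δt_x=3.8637, Δt_y=1.0353
    y: enter (5,4) at t=0.2278
    y: enter (5,5) at t=1.2630 ← occupied
  → r_3 = 1.2630
beam 4: φ=270°, α=195°
  dir = (cos 195°, sin 195°) = (-0.9659, -0.2588); from cell (5,3)
  next x-line at t=0.5383, next y-line at t=3.0137; Δt_x=1.0353, Δt_y=3.8637
    x: enter (4,3) at t=0.5383
    x: enter (3,3) at t=1.5736
    x: enter (2,3) at t=2.6089
    y: enter (2,2) at t=3.0137
    x: enter (1,2) at t=3.6442
    x: enter (0,2) at t=4.6794 ← occupied
  → r_4 = 4.6794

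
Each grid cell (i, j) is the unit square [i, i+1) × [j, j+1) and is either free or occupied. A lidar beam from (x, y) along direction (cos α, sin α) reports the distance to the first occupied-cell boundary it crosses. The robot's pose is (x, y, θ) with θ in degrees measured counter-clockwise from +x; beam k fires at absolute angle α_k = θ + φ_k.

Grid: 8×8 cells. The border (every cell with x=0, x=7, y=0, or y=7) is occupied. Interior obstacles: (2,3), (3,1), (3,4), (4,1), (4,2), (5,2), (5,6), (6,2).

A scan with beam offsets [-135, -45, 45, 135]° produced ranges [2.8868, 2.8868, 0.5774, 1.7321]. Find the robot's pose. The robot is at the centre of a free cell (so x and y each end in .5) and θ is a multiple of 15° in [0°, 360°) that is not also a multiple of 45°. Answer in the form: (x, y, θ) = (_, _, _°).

(x, y, θ) = (4.5, 4.5, 165°)

Enumerate (i+0.5, j+0.5, θ) over the 28 free cells and 16 admissible headings. For each, cast all 4 beams and compare to the given ranges.
  (3.5, 6.5, 60°): beam 1 = 1.5529 ≠ 2.8868 ✗
  (5.5, 1.5, 30°): beam 1 = 0.5176 ≠ 2.8868 ✗
  (5.5, 4.5, 255°): beam 3 = 1.7321 ≠ 0.5774 ✗
  …
  (4.5, 4.5, 165°): r_1=2.8868, r_2=2.8868, r_3=0.5774, r_4=1.7321 — all match ✓
Only this pose fits every beam.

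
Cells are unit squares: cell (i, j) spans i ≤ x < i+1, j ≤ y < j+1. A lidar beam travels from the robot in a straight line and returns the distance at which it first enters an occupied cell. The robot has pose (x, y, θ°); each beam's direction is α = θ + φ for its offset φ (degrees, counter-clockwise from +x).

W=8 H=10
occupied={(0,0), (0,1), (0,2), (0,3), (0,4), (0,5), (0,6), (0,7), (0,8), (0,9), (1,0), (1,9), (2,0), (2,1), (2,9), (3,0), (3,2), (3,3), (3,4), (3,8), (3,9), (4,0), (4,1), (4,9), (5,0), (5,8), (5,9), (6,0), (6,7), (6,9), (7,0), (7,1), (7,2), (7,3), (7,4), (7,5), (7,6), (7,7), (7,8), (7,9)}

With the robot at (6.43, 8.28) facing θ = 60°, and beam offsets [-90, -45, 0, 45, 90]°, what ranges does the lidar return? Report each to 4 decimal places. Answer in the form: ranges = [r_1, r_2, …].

ranges = [0.5600, 0.5901, 0.8314, 0.7454, 0.4965]

beam 1: φ=-90°, α=330°
  direction (0.8660, -0.5000); cell (6,8); t to first gridline: x 0.6582, y 0.5600 (then +1.1547 / +2.0000)
    (6,7) via y @ 0.5600  # hit
  → r_1 = 0.5600
beam 2: φ=-45°, α=15°
  direction (0.9659, 0.2588); cell (6,8); t to first gridline: x 0.5901, y 2.7819 (then +1.0353 / +3.8637)
    (7,8) via x @ 0.5901  # hit
  → r_2 = 0.5901
beam 3: φ=0°, α=60°
  direction (0.5000, 0.8660); cell (6,8); t to first gridline: x 1.1400, y 0.8314 (then +2.0000 / +1.1547)
    (6,9) via y @ 0.8314  # hit
  → r_3 = 0.8314
beam 4: φ=45°, α=105°
  direction (-0.2588, 0.9659); cell (6,8); t to first gridline: x 1.6614, y 0.7454 (then +3.8637 / +1.0353)
    (6,9) via y @ 0.7454  # hit
  → r_4 = 0.7454
beam 5: φ=90°, α=150°
  direction (-0.8660, 0.5000); cell (6,8); t to first gridline: x 0.4965, y 1.4400 (then +1.1547 / +2.0000)
    (5,8) via x @ 0.4965  # hit
  → r_5 = 0.4965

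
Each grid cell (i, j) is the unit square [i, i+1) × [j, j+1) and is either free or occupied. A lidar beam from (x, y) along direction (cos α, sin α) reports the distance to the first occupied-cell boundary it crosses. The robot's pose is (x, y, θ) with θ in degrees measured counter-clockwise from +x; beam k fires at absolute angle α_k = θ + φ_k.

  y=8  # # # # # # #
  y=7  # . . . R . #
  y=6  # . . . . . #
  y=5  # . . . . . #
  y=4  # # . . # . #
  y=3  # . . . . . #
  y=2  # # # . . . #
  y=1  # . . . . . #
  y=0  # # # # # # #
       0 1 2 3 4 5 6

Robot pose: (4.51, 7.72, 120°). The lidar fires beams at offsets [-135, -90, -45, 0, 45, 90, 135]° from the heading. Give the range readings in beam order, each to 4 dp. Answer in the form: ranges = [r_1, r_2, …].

beam 1: φ=-135°, α=345°
  cosα=0.9659 sinα=-0.2588 | (4,7) | tMaxX 0.5073 tMaxY 2.7819 | tΔX 1.0353 tΔY 3.8637
    t=0.5073 [x] (5,7)
    t=1.5426 [x] (6,7) — stop
  → r_1 = 1.5426
beam 2: φ=-90°, α=30°
  cosα=0.8660 sinα=0.5000 | (4,7) | tMaxX 0.5658 tMaxY 0.5600 | tΔX 1.1547 tΔY 2.0000
    t=0.5600 [y] (4,8) — stop
  → r_2 = 0.5600
beam 3: φ=-45°, α=75°
  cosα=0.2588 sinα=0.9659 | (4,7) | tMaxX 1.8932 tMaxY 0.2899 | tΔX 3.8637 tΔY 1.0353
    t=0.2899 [y] (4,8) — stop
  → r_3 = 0.2899
beam 4: φ=0°, α=120°
  cosα=-0.5000 sinα=0.8660 | (4,7) | tMaxX 1.0200 tMaxY 0.3233 | tΔX 2.0000 tΔY 1.1547
    t=0.3233 [y] (4,8) — stop
  → r_4 = 0.3233
beam 5: φ=45°, α=165°
  cosα=-0.9659 sinα=0.2588 | (4,7) | tMaxX 0.5280 tMaxY 1.0818 | tΔX 1.0353 tΔY 3.8637
    t=0.5280 [x] (3,7)
    t=1.0818 [y] (3,8) — stop
  → r_5 = 1.0818
beam 6: φ=90°, α=210°
  cosα=-0.8660 sinα=-0.5000 | (4,7) | tMaxX 0.5889 tMaxY 1.4400 | tΔX 1.1547 tΔY 2.0000
    t=0.5889 [x] (3,7)
    t=1.4400 [y] (3,6)
    t=1.7436 [x] (2,6)
    t=2.8983 [x] (1,6)
    t=3.4400 [y] (1,5)
    t=4.0530 [x] (0,5) — stop
  → r_6 = 4.0530
beam 7: φ=135°, α=255°
  cosα=-0.2588 sinα=-0.9659 | (4,7) | tMaxX 1.9705 tMaxY 0.7454 | tΔX 3.8637 tΔY 1.0353
    t=0.7454 [y] (4,6)
    t=1.7807 [y] (4,5)
    t=1.9705 [x] (3,5)
    t=2.8160 [y] (3,4)
    t=3.8512 [y] (3,3)
    t=4.8865 [y] (3,2)
    t=5.8342 [x] (2,2) — stop
  → r_7 = 5.8342

ranges = [1.5426, 0.5600, 0.2899, 0.3233, 1.0818, 4.0530, 5.8342]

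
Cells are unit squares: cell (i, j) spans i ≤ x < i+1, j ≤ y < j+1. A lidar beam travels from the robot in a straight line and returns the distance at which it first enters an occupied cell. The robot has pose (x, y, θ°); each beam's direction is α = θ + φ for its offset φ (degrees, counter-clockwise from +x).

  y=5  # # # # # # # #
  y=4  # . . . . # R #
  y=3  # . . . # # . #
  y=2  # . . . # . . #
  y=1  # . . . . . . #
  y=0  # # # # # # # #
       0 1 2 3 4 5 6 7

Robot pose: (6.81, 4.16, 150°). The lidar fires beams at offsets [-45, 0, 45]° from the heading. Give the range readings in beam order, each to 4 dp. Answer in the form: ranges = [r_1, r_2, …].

ranges = [0.8696, 0.9353, 0.8386]

beam 1: φ=-45°, α=105°
  d=(-0.2588,0.9659)  start (6,4)  tX=3.1296 tY=0.8696  stride 1/|dx|=3.8637 1/|dy|=1.0353
    cross y-line → (6,5), t=0.8696 (wall)
  → r_1 = 0.8696
beam 2: φ=0°, α=150°
  d=(-0.8660,0.5000)  start (6,4)  tX=0.9353 tY=1.6800  stride 1/|dx|=1.1547 1/|dy|=2.0000
    cross x-line → (5,4), t=0.9353 (wall)
  → r_2 = 0.9353
beam 3: φ=45°, α=195°
  d=(-0.9659,-0.2588)  start (6,4)  tX=0.8386 tY=0.6182  stride 1/|dx|=1.0353 1/|dy|=3.8637
    cross y-line → (6,3), t=0.6182
    cross x-line → (5,3), t=0.8386 (wall)
  → r_3 = 0.8386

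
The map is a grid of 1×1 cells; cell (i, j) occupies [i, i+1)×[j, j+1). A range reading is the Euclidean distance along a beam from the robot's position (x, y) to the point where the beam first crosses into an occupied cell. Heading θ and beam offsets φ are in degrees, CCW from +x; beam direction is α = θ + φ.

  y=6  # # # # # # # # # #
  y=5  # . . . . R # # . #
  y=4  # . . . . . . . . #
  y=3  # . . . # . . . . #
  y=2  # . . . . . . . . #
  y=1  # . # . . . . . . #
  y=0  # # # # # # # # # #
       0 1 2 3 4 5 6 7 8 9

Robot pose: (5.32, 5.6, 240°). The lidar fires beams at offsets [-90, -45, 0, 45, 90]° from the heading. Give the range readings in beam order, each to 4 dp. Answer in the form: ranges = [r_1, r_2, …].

ranges = [0.8000, 4.4724, 1.8475, 4.7623, 0.7852]

beam 1: φ=-90°, α=150°
  cosα=-0.8660 sinα=0.5000 | (5,5) | tMaxX 0.3695 tMaxY 0.8000 | tΔX 1.1547 tΔY 2.0000
    t=0.3695 [x] (4,5)
    t=0.8000 [y] (4,6) — stop
  → r_1 = 0.8000
beam 2: φ=-45°, α=195°
  cosα=-0.9659 sinα=-0.2588 | (5,5) | tMaxX 0.3313 tMaxY 2.3182 | tΔX 1.0353 tΔY 3.8637
    t=0.3313 [x] (4,5)
    t=1.3666 [x] (3,5)
    t=2.3182 [y] (3,4)
    t=2.4018 [x] (2,4)
    t=3.4371 [x] (1,4)
    t=4.4724 [x] (0,4) — stop
  → r_2 = 4.4724
beam 3: φ=0°, α=240°
  cosα=-0.5000 sinα=-0.8660 | (5,5) | tMaxX 0.6400 tMaxY 0.6928 | tΔX 2.0000 tΔY 1.1547
    t=0.6400 [x] (4,5)
    t=0.6928 [y] (4,4)
    t=1.8475 [y] (4,3) — stop
  → r_3 = 1.8475
beam 4: φ=45°, α=285°
  cosα=0.2588 sinα=-0.9659 | (5,5) | tMaxX 2.6273 tMaxY 0.6212 | tΔX 3.8637 tΔY 1.0353
    t=0.6212 [y] (5,4)
    t=1.6564 [y] (5,3)
    t=2.6273 [x] (6,3)
    t=2.6917 [y] (6,2)
    t=3.7270 [y] (6,1)
    t=4.7623 [y] (6,0) — stop
  → r_4 = 4.7623
beam 5: φ=90°, α=330°
  cosα=0.8660 sinα=-0.5000 | (5,5) | tMaxX 0.7852 tMaxY 1.2000 | tΔX 1.1547 tΔY 2.0000
    t=0.7852 [x] (6,5) — stop
  → r_5 = 0.7852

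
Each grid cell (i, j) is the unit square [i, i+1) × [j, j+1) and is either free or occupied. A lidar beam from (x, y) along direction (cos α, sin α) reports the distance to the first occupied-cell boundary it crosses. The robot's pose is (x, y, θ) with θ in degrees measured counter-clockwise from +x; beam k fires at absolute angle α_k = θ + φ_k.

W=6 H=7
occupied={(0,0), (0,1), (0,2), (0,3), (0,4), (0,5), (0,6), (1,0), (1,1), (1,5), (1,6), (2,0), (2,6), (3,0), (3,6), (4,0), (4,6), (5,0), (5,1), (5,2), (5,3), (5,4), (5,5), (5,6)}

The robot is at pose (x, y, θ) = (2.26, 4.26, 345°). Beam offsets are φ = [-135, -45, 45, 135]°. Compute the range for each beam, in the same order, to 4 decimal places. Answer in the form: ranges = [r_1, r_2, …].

beam 1: φ=-135°, α=210°
  dir = (cos 210°, sin 210°) = (-0.8660, -0.5000); from cell (2,4)
  next x-line at t=0.3002, next y-line at t=0.5200; Δt_x=1.1547, Δt_y=2.0000
    x: enter (1,4) at t=0.3002
    y: enter (1,3) at t=0.5200
    x: enter (0,3) at t=1.4549 ← occupied
  → r_1 = 1.4549
beam 2: φ=-45°, α=300°
  dir = (cos 300°, sin 300°) = (0.5000, -0.8660); from cell (2,4)
  next x-line at t=1.4800, next y-line at t=0.3002; Δt_x=2.0000, Δt_y=1.1547
    y: enter (2,3) at t=0.3002
    y: enter (2,2) at t=1.4549
    x: enter (3,2) at t=1.4800
    y: enter (3,1) at t=2.6096
    x: enter (4,1) at t=3.4800
    y: enter (4,0) at t=3.7643 ← occupied
  → r_2 = 3.7643
beam 3: φ=45°, α=30°
  dir = (cos 30°, sin 30°) = (0.8660, 0.5000); from cell (2,4)
  next x-line at t=0.8545, next y-line at t=1.4800; Δt_x=1.1547, Δt_y=2.0000
    x: enter (3,4) at t=0.8545
    y: enter (3,5) at t=1.4800
    x: enter (4,5) at t=2.0092
    x: enter (5,5) at t=3.1639 ← occupied
  → r_3 = 3.1639
beam 4: φ=135°, α=120°
  dir = (cos 120°, sin 120°) = (-0.5000, 0.8660); from cell (2,4)
  next x-line at t=0.5200, next y-line at t=0.8545; Δt_x=2.0000, Δt_y=1.1547
    x: enter (1,4) at t=0.5200
    y: enter (1,5) at t=0.8545 ← occupied
  → r_4 = 0.8545

ranges = [1.4549, 3.7643, 3.1639, 0.8545]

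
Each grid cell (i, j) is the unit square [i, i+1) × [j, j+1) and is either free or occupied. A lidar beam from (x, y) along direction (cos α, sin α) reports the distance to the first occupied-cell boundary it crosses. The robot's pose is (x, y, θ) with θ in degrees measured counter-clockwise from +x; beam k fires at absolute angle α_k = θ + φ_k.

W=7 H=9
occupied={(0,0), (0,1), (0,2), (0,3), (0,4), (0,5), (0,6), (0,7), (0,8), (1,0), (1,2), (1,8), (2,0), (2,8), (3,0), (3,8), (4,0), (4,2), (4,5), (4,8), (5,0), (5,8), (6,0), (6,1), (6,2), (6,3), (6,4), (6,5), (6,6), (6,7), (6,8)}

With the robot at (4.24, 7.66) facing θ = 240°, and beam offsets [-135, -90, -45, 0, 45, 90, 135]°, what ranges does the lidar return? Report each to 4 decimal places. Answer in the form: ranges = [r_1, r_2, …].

ranges = [0.3520, 0.6800, 3.3543, 5.3809, 1.7186, 2.0323, 1.3137]

beam 1: φ=-135°, α=105°
  cosα=-0.2588 sinα=0.9659 | (4,7) | tMaxX 0.9273 tMaxY 0.3520 | tΔX 3.8637 tΔY 1.0353
    t=0.3520 [y] (4,8) — stop
  → r_1 = 0.3520
beam 2: φ=-90°, α=150°
  cosα=-0.8660 sinα=0.5000 | (4,7) | tMaxX 0.2771 tMaxY 0.6800 | tΔX 1.1547 tΔY 2.0000
    t=0.2771 [x] (3,7)
    t=0.6800 [y] (3,8) — stop
  → r_2 = 0.6800
beam 3: φ=-45°, α=195°
  cosα=-0.9659 sinα=-0.2588 | (4,7) | tMaxX 0.2485 tMaxY 2.5500 | tΔX 1.0353 tΔY 3.8637
    t=0.2485 [x] (3,7)
    t=1.2837 [x] (2,7)
    t=2.3190 [x] (1,7)
    t=2.5500 [y] (1,6)
    t=3.3543 [x] (0,6) — stop
  → r_3 = 3.3543
beam 4: φ=0°, α=240°
  cosα=-0.5000 sinα=-0.8660 | (4,7) | tMaxX 0.4800 tMaxY 0.7621 | tΔX 2.0000 tΔY 1.1547
    t=0.4800 [x] (3,7)
    t=0.7621 [y] (3,6)
    t=1.9168 [y] (3,5)
    t=2.4800 [x] (2,5)
    t=3.0715 [y] (2,4)
    t=4.2262 [y] (2,3)
    t=4.4800 [x] (1,3)
    t=5.3809 [y] (1,2) — stop
  → r_4 = 5.3809
beam 5: φ=45°, α=285°
  cosα=0.2588 sinα=-0.9659 | (4,7) | tMaxX 2.9364 tMaxY 0.6833 | tΔX 3.8637 tΔY 1.0353
    t=0.6833 [y] (4,6)
    t=1.7186 [y] (4,5) — stop
  → r_5 = 1.7186
beam 6: φ=90°, α=330°
  cosα=0.8660 sinα=-0.5000 | (4,7) | tMaxX 0.8776 tMaxY 1.3200 | tΔX 1.1547 tΔY 2.0000
    t=0.8776 [x] (5,7)
    t=1.3200 [y] (5,6)
    t=2.0323 [x] (6,6) — stop
  → r_6 = 2.0323
beam 7: φ=135°, α=15°
  cosα=0.9659 sinα=0.2588 | (4,7) | tMaxX 0.7868 tMaxY 1.3137 | tΔX 1.0353 tΔY 3.8637
    t=0.7868 [x] (5,7)
    t=1.3137 [y] (5,8) — stop
  → r_7 = 1.3137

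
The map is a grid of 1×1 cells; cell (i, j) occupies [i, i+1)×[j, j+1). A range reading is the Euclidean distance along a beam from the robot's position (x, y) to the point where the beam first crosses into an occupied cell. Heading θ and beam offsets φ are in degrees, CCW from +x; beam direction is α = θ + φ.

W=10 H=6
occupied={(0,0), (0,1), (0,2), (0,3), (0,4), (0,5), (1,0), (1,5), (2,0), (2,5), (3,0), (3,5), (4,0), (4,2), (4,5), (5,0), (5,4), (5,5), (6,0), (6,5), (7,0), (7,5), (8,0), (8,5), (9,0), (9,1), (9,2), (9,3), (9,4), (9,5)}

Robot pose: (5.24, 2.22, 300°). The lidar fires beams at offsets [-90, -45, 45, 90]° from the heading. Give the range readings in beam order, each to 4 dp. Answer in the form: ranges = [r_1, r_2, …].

ranges = [0.2771, 1.2630, 3.8926, 4.3417]

beam 1: φ=-90°, α=210°
  direction (-0.8660, -0.5000); cell (5,2); t to first gridline: x 0.2771, y 0.4400 (then +1.1547 / +2.0000)
    (4,2) via x @ 0.2771  # hit
  → r_1 = 0.2771
beam 2: φ=-45°, α=255°
  direction (-0.2588, -0.9659); cell (5,2); t to first gridline: x 0.9273, y 0.2278 (then +3.8637 / +1.0353)
    (5,1) via y @ 0.2278
    (4,1) via x @ 0.9273
    (4,0) via y @ 1.2630  # hit
  → r_2 = 1.2630
beam 3: φ=45°, α=345°
  direction (0.9659, -0.2588); cell (5,2); t to first gridline: x 0.7868, y 0.8500 (then +1.0353 / +3.8637)
    (6,2) via x @ 0.7868
    (6,1) via y @ 0.8500
    (7,1) via x @ 1.8221
    (8,1) via x @ 2.8574
    (9,1) via x @ 3.8926  # hit
  → r_3 = 3.8926
beam 4: φ=90°, α=30°
  direction (0.8660, 0.5000); cell (5,2); t to first gridline: x 0.8776, y 1.5600 (then +1.1547 / +2.0000)
    (6,2) via x @ 0.8776
    (6,3) via y @ 1.5600
    (7,3) via x @ 2.0323
    (8,3) via x @ 3.1870
    (8,4) via y @ 3.5600
    (9,4) via x @ 4.3417  # hit
  → r_4 = 4.3417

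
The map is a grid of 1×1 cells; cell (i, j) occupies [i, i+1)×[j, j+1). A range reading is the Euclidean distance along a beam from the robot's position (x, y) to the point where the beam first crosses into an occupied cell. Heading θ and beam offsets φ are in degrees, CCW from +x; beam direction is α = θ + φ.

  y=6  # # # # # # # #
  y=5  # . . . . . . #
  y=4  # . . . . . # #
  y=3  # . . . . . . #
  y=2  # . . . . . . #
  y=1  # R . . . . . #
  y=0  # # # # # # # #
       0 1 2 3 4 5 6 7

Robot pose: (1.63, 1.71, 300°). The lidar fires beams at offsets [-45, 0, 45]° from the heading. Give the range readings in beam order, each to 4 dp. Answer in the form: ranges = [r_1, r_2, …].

beam 1: φ=-45°, α=255°
  dir = (cos 255°, sin 255°) = (-0.2588, -0.9659); from cell (1,1)
  next x-line at t=2.4341, next y-line at t=0.7350; Δt_x=3.8637, Δt_y=1.0353
    y: enter (1,0) at t=0.7350 ← occupied
  → r_1 = 0.7350
beam 2: φ=0°, α=300°
  dir = (cos 300°, sin 300°) = (0.5000, -0.8660); from cell (1,1)
  next x-line at t=0.7400, next y-line at t=0.8198; Δt_x=2.0000, Δt_y=1.1547
    x: enter (2,1) at t=0.7400
    y: enter (2,0) at t=0.8198 ← occupied
  → r_2 = 0.8198
beam 3: φ=45°, α=345°
  dir = (cos 345°, sin 345°) = (0.9659, -0.2588); from cell (1,1)
  next x-line at t=0.3831, next y-line at t=2.7432; Δt_x=1.0353, Δt_y=3.8637
    x: enter (2,1) at t=0.3831
    x: enter (3,1) at t=1.4183
    x: enter (4,1) at t=2.4536
    y: enter (4,0) at t=2.7432 ← occupied
  → r_3 = 2.7432

ranges = [0.7350, 0.8198, 2.7432]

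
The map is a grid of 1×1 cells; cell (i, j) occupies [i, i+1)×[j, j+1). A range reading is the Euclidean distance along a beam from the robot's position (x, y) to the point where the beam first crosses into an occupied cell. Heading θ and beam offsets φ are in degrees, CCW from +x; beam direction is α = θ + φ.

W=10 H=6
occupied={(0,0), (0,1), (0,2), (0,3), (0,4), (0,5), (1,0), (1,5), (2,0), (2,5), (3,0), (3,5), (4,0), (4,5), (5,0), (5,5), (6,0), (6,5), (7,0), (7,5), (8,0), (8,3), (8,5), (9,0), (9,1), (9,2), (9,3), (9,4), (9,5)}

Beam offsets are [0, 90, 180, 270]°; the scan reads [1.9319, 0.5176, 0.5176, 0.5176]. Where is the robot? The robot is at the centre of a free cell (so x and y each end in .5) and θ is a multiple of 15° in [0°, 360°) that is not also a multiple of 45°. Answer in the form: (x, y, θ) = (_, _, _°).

(x, y, θ) = (8.5, 4.5, 165°)

Candidates: 31 free-cell centres × 16 headings = 496 poses. Raycast each; keep the one whose scan matches to 4 dp.
  (2.5, 4.5, 300°): beam 1 = 4.0415 ≠ 1.9319 ✗
  (4.5, 2.5, 240°): beam 1 = 1.7321 ≠ 1.9319 ✗
  (3.5, 4.5, 105°): beam 1 = 0.5176 ≠ 1.9319 ✗
  (2.5, 3.5, 15°): beam 1 = 5.7956 ≠ 1.9319 ✗
  …
  (8.5, 4.5, 165°): r_1=1.9319, r_2=0.5176, r_3=0.5176, r_4=0.5176 — all match ✓
No second candidate reproduces the full scan.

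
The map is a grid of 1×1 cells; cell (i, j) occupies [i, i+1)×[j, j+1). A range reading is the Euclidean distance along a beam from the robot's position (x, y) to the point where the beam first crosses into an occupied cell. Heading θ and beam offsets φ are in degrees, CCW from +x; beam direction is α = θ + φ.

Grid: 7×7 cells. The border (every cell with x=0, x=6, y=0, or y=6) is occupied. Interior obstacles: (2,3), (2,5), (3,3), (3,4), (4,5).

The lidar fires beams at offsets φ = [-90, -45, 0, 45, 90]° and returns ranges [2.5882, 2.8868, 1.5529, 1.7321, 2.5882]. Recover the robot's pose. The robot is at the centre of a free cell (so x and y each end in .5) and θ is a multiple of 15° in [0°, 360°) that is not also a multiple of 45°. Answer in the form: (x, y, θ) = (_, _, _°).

(x, y, θ) = (3.5, 2.5, 255°)

Enumerate (i+0.5, j+0.5, θ) over the 20 free cells and 16 admissible headings. For each, cast all 5 beams and compare to the given ranges.
  (1.5, 2.5, 150°): beam 1 = 1.0000 ≠ 2.5882 ✗
  (3.5, 2.5, 210°): beam 1 = 0.5774 ≠ 2.5882 ✗
  (5.5, 3.5, 240°): beam 1 = 1.7321 ≠ 2.5882 ✗
  (1.5, 1.5, 285°): beam 1 = 0.5176 ≠ 2.5882 ✗
  …
  (3.5, 2.5, 255°): r_1=2.5882, r_2=2.8868, r_3=1.5529, r_4=1.7321, r_5=2.5882 — all match ✓
No second candidate reproduces the full scan.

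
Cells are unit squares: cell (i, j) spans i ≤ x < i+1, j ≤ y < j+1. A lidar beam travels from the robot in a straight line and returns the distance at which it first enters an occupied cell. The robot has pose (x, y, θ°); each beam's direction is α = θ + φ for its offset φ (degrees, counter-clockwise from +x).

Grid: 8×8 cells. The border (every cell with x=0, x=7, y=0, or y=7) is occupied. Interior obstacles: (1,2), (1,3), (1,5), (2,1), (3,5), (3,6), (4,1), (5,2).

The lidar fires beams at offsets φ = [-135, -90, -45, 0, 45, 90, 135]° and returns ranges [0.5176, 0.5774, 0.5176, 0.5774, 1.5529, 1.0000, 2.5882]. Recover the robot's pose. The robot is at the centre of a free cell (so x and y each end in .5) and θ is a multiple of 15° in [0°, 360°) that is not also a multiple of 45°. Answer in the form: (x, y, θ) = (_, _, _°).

Candidates: 28 free-cell centres × 16 headings = 448 poses. Raycast each; keep the one whose scan matches to 4 dp.
  (1.5, 6.5, 210°): beam 5 = 0.5176 ≠ 1.5529 ✗
  (6.5, 5.5, 165°): beam 1 = 0.5774 ≠ 0.5176 ✗
  (2.5, 3.5, 60°): beam 1 = 1.5529 ≠ 0.5176 ✗
  (3.5, 2.5, 345°): beam 1 = 1.0000 ≠ 0.5176 ✗
  …
  (2.5, 6.5, 120°): r_1=0.5176, r_2=0.5774, r_3=0.5176, r_4=0.5774, r_5=1.5529, r_6=1.0000, r_7=2.5882 — all match ✓
No second candidate reproduces the full scan.

(x, y, θ) = (2.5, 6.5, 120°)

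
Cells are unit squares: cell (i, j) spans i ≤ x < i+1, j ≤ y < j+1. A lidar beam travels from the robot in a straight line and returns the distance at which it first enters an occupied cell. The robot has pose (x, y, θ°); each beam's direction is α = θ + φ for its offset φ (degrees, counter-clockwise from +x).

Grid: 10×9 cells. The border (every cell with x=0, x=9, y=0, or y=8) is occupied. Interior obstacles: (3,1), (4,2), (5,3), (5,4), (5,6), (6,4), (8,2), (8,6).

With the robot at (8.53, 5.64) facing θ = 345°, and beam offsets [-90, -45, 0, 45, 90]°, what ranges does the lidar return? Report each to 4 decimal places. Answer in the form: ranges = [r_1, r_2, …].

beam 1: φ=-90°, α=255°
  cosα=-0.2588 sinα=-0.9659 | (8,5) | tMaxX 2.0478 tMaxY 0.6626 | tΔX 3.8637 tΔY 1.0353
    t=0.6626 [y] (8,4)
    t=1.6979 [y] (8,3)
    t=2.0478 [x] (7,3)
    t=2.7331 [y] (7,2)
    t=3.7684 [y] (7,1)
    t=4.8037 [y] (7,0) — stop
  → r_1 = 4.8037
beam 2: φ=-45°, α=300°
  cosα=0.5000 sinα=-0.8660 | (8,5) | tMaxX 0.9400 tMaxY 0.7390 | tΔX 2.0000 tΔY 1.1547
    t=0.7390 [y] (8,4)
    t=0.9400 [x] (9,4) — stop
  → r_2 = 0.9400
beam 3: φ=0°, α=345°
  cosα=0.9659 sinα=-0.2588 | (8,5) | tMaxX 0.4866 tMaxY 2.4728 | tΔX 1.0353 tΔY 3.8637
    t=0.4866 [x] (9,5) — stop
  → r_3 = 0.4866
beam 4: φ=45°, α=30°
  cosα=0.8660 sinα=0.5000 | (8,5) | tMaxX 0.5427 tMaxY 0.7200 | tΔX 1.1547 tΔY 2.0000
    t=0.5427 [x] (9,5) — stop
  → r_4 = 0.5427
beam 5: φ=90°, α=75°
  cosα=0.2588 sinα=0.9659 | (8,5) | tMaxX 1.8159 tMaxY 0.3727 | tΔX 3.8637 tΔY 1.0353
    t=0.3727 [y] (8,6) — stop
  → r_5 = 0.3727

ranges = [4.8037, 0.9400, 0.4866, 0.5427, 0.3727]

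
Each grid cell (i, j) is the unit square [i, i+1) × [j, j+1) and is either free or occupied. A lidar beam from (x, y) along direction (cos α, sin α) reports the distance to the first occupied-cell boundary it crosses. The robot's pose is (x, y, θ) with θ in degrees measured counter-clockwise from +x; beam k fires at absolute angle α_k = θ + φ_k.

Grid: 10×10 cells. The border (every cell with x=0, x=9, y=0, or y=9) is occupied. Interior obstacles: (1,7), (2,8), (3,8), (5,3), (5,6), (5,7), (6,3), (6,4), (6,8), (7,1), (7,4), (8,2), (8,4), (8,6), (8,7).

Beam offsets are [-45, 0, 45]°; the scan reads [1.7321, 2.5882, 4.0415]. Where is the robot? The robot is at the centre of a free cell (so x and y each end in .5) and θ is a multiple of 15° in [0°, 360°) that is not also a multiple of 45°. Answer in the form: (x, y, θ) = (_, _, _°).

(x, y, θ) = (4.5, 6.5, 165°)

Candidates: 49 free-cell centres × 16 headings = 784 poses. Raycast each; keep the one whose scan matches to 4 dp.
  (1.5, 6.5, 150°): beam 1 = 0.5176 ≠ 1.7321 ✗
  (1.5, 8.5, 240°): beam 1 = 0.5176 ≠ 1.7321 ✗
  (1.5, 8.5, 195°): beam 1 = 0.5774 ≠ 1.7321 ✗
  (1.5, 6.5, 15°): beam 1 = 5.0000 ≠ 1.7321 ✗
  (3.5, 3.5, 300°): beam 1 = 2.5882 ≠ 1.7321 ✗
  …
  (4.5, 6.5, 165°): r_1=1.7321, r_2=2.5882, r_3=4.0415 — all match ✓
Unique over the lattice → pose = (4.5, 6.5, 165°).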